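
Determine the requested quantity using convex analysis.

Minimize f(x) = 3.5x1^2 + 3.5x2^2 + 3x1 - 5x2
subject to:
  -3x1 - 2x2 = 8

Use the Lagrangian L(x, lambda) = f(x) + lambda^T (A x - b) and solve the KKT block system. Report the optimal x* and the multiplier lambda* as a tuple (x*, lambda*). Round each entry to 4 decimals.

Form the Lagrangian:
  L(x, lambda) = (1/2) x^T Q x + c^T x + lambda^T (A x - b)
Stationarity (grad_x L = 0): Q x + c + A^T lambda = 0.
Primal feasibility: A x = b.

This gives the KKT block system:
  [ Q   A^T ] [ x     ]   [-c ]
  [ A    0  ] [ lambda ] = [ b ]

Solving the linear system:
  x*      = (-2.3077, -0.5385)
  lambda* = (-4.3846)
  f(x*)   = 15.4231

x* = (-2.3077, -0.5385), lambda* = (-4.3846)


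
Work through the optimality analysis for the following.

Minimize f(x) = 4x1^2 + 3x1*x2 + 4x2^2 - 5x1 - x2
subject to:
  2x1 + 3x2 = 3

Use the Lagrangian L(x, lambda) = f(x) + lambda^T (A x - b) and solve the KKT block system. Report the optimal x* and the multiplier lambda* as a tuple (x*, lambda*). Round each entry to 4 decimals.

Form the Lagrangian:
  L(x, lambda) = (1/2) x^T Q x + c^T x + lambda^T (A x - b)
Stationarity (grad_x L = 0): Q x + c + A^T lambda = 0.
Primal feasibility: A x = b.

This gives the KKT block system:
  [ Q   A^T ] [ x     ]   [-c ]
  [ A    0  ] [ lambda ] = [ b ]

Solving the linear system:
  x*      = (0.8824, 0.4118)
  lambda* = (-1.6471)
  f(x*)   = 0.0588

x* = (0.8824, 0.4118), lambda* = (-1.6471)


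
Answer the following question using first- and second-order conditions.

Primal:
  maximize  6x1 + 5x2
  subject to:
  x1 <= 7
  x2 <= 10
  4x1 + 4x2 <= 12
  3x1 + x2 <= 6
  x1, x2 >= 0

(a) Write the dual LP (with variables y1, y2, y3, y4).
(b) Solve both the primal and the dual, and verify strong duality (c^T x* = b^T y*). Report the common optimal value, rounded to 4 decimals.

The standard primal-dual pair for 'max c^T x s.t. A x <= b, x >= 0' is:
  Dual:  min b^T y  s.t.  A^T y >= c,  y >= 0.

So the dual LP is:
  minimize  7y1 + 10y2 + 12y3 + 6y4
  subject to:
    y1 + 4y3 + 3y4 >= 6
    y2 + 4y3 + y4 >= 5
    y1, y2, y3, y4 >= 0

Solving the primal: x* = (1.5, 1.5).
  primal value c^T x* = 16.5.
Solving the dual: y* = (0, 0, 1.125, 0.5).
  dual value b^T y* = 16.5.
Strong duality: c^T x* = b^T y*. Confirmed.

16.5


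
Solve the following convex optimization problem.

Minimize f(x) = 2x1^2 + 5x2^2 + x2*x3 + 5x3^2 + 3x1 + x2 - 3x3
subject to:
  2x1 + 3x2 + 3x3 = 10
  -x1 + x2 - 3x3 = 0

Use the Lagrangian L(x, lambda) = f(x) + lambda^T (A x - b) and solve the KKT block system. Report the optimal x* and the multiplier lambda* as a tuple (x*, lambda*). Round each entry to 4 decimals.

Form the Lagrangian:
  L(x, lambda) = (1/2) x^T Q x + c^T x + lambda^T (A x - b)
Stationarity (grad_x L = 0): Q x + c + A^T lambda = 0.
Primal feasibility: A x = b.

This gives the KKT block system:
  [ Q   A^T ] [ x     ]   [-c ]
  [ A    0  ] [ lambda ] = [ b ]

Solving the linear system:
  x*      = (1.0613, 2.2347, 0.3911)
  lambda* = (-6.1966, -5.148)
  f(x*)   = 33.1057

x* = (1.0613, 2.2347, 0.3911), lambda* = (-6.1966, -5.148)


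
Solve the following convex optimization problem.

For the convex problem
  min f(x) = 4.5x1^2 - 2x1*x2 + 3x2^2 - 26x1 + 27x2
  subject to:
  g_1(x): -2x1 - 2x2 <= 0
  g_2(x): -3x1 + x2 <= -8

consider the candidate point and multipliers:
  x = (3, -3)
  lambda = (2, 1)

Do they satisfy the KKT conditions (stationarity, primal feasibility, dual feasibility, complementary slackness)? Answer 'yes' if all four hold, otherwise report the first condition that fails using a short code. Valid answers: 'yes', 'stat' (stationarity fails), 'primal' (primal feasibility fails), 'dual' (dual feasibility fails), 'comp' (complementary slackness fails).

Gradient of f: grad f(x) = Q x + c = (7, 3)
Constraint values g_i(x) = a_i^T x - b_i:
  g_1((3, -3)) = 0
  g_2((3, -3)) = -4
Stationarity residual: grad f(x) + sum_i lambda_i a_i = (0, 0)
  -> stationarity OK
Primal feasibility (all g_i <= 0): OK
Dual feasibility (all lambda_i >= 0): OK
Complementary slackness (lambda_i * g_i(x) = 0 for all i): FAILS

Verdict: the first failing condition is complementary_slackness -> comp.

comp


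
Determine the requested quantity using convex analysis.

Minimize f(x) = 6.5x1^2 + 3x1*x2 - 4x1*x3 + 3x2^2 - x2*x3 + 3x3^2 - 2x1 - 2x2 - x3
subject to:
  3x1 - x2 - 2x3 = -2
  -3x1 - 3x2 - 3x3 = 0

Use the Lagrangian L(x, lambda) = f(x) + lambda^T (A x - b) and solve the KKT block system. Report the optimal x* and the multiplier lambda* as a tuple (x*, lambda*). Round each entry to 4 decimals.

Form the Lagrangian:
  L(x, lambda) = (1/2) x^T Q x + c^T x + lambda^T (A x - b)
Stationarity (grad_x L = 0): Q x + c + A^T lambda = 0.
Primal feasibility: A x = b.

This gives the KKT block system:
  [ Q   A^T ] [ x     ]   [-c ]
  [ A    0  ] [ lambda ] = [ b ]

Solving the linear system:
  x*      = (-0.4895, 0.4473, 0.0422)
  lambda* = (1.5907, -0.8059)
  f(x*)   = 1.6118

x* = (-0.4895, 0.4473, 0.0422), lambda* = (1.5907, -0.8059)


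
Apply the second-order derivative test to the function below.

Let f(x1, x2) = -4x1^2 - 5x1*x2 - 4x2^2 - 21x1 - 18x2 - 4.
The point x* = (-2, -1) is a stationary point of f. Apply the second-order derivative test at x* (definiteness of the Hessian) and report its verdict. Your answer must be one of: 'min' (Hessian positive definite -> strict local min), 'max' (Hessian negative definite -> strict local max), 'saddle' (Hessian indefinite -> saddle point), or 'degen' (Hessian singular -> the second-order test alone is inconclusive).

Compute the Hessian H = grad^2 f:
  H = [[-8, -5], [-5, -8]]
Verify stationarity: grad f(x*) = H x* + g = (0, 0).
Eigenvalues of H: -13, -3.
Both eigenvalues < 0, so H is negative definite -> x* is a strict local max.

max


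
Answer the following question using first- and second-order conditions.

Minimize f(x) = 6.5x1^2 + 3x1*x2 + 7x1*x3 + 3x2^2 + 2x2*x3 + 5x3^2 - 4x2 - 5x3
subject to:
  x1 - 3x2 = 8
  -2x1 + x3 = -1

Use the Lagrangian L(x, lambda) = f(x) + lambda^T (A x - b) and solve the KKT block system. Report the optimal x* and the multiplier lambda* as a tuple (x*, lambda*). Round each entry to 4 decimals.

Form the Lagrangian:
  L(x, lambda) = (1/2) x^T Q x + c^T x + lambda^T (A x - b)
Stationarity (grad_x L = 0): Q x + c + A^T lambda = 0.
Primal feasibility: A x = b.

This gives the KKT block system:
  [ Q   A^T ] [ x     ]   [-c ]
  [ A    0  ] [ lambda ] = [ b ]

Solving the linear system:
  x*      = (0.7297, -2.4234, 0.4595)
  lambda* = (-5.1441, 0.1441)
  f(x*)   = 24.3468

x* = (0.7297, -2.4234, 0.4595), lambda* = (-5.1441, 0.1441)


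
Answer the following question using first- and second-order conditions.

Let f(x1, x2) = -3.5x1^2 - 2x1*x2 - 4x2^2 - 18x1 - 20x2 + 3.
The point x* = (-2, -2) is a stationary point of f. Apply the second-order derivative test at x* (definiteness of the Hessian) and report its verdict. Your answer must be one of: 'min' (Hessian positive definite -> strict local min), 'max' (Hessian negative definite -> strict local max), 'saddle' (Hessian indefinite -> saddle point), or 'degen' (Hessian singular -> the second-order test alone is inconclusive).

Compute the Hessian H = grad^2 f:
  H = [[-7, -2], [-2, -8]]
Verify stationarity: grad f(x*) = H x* + g = (0, 0).
Eigenvalues of H: -9.5616, -5.4384.
Both eigenvalues < 0, so H is negative definite -> x* is a strict local max.

max


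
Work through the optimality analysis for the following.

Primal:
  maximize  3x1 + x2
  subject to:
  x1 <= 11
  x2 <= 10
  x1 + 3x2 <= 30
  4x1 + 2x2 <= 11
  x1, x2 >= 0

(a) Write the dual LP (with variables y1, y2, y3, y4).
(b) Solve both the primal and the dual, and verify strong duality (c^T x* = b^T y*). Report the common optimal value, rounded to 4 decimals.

The standard primal-dual pair for 'max c^T x s.t. A x <= b, x >= 0' is:
  Dual:  min b^T y  s.t.  A^T y >= c,  y >= 0.

So the dual LP is:
  minimize  11y1 + 10y2 + 30y3 + 11y4
  subject to:
    y1 + y3 + 4y4 >= 3
    y2 + 3y3 + 2y4 >= 1
    y1, y2, y3, y4 >= 0

Solving the primal: x* = (2.75, 0).
  primal value c^T x* = 8.25.
Solving the dual: y* = (0, 0, 0, 0.75).
  dual value b^T y* = 8.25.
Strong duality: c^T x* = b^T y*. Confirmed.

8.25


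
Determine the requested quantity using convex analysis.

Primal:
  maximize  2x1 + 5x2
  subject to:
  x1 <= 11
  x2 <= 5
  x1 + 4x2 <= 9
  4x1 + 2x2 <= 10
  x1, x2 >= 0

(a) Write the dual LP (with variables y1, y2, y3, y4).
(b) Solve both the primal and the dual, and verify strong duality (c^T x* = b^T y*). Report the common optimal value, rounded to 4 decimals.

The standard primal-dual pair for 'max c^T x s.t. A x <= b, x >= 0' is:
  Dual:  min b^T y  s.t.  A^T y >= c,  y >= 0.

So the dual LP is:
  minimize  11y1 + 5y2 + 9y3 + 10y4
  subject to:
    y1 + y3 + 4y4 >= 2
    y2 + 4y3 + 2y4 >= 5
    y1, y2, y3, y4 >= 0

Solving the primal: x* = (1.5714, 1.8571).
  primal value c^T x* = 12.4286.
Solving the dual: y* = (0, 0, 1.1429, 0.2143).
  dual value b^T y* = 12.4286.
Strong duality: c^T x* = b^T y*. Confirmed.

12.4286


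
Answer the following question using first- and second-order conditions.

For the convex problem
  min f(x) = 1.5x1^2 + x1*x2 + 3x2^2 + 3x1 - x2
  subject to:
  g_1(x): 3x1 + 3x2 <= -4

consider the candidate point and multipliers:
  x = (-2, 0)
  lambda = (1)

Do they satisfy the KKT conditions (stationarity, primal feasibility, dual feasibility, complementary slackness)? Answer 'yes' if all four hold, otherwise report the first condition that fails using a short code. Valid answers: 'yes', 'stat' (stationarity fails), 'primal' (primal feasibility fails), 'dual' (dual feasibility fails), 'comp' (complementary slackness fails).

Gradient of f: grad f(x) = Q x + c = (-3, -3)
Constraint values g_i(x) = a_i^T x - b_i:
  g_1((-2, 0)) = -2
Stationarity residual: grad f(x) + sum_i lambda_i a_i = (0, 0)
  -> stationarity OK
Primal feasibility (all g_i <= 0): OK
Dual feasibility (all lambda_i >= 0): OK
Complementary slackness (lambda_i * g_i(x) = 0 for all i): FAILS

Verdict: the first failing condition is complementary_slackness -> comp.

comp


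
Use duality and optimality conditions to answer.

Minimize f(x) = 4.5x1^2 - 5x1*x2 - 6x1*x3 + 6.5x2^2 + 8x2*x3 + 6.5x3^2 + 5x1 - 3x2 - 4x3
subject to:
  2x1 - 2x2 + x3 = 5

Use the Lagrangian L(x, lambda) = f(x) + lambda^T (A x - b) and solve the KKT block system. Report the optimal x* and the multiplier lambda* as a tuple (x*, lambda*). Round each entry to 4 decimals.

Form the Lagrangian:
  L(x, lambda) = (1/2) x^T Q x + c^T x + lambda^T (A x - b)
Stationarity (grad_x L = 0): Q x + c + A^T lambda = 0.
Primal feasibility: A x = b.

This gives the KKT block system:
  [ Q   A^T ] [ x     ]   [-c ]
  [ A    0  ] [ lambda ] = [ b ]

Solving the linear system:
  x*      = (0.7294, -1, 1.5412)
  lambda* = (-3.6588)
  f(x*)   = 9.3882

x* = (0.7294, -1, 1.5412), lambda* = (-3.6588)


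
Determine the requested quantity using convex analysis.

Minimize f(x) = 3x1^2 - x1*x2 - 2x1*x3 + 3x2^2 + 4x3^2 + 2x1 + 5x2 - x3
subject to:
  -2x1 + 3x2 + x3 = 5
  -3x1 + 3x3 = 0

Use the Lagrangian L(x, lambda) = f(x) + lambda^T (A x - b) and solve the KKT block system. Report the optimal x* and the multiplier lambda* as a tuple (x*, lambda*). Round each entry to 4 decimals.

Form the Lagrangian:
  L(x, lambda) = (1/2) x^T Q x + c^T x + lambda^T (A x - b)
Stationarity (grad_x L = 0): Q x + c + A^T lambda = 0.
Primal feasibility: A x = b.

This gives the KKT block system:
  [ Q   A^T ] [ x     ]   [-c ]
  [ A    0  ] [ lambda ] = [ b ]

Solving the linear system:
  x*      = (-0.4333, 1.5222, -0.4333)
  lambda* = (-4.8556, 2.8185)
  f(x*)   = 15.7278

x* = (-0.4333, 1.5222, -0.4333), lambda* = (-4.8556, 2.8185)


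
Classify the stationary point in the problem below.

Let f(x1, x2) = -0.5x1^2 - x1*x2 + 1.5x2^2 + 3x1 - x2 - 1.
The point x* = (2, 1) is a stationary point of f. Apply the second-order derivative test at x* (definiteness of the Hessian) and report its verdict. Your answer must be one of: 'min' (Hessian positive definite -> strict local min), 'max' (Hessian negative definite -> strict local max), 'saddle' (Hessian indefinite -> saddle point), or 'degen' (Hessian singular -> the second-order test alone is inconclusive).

Compute the Hessian H = grad^2 f:
  H = [[-1, -1], [-1, 3]]
Verify stationarity: grad f(x*) = H x* + g = (0, 0).
Eigenvalues of H: -1.2361, 3.2361.
Eigenvalues have mixed signs, so H is indefinite -> x* is a saddle point.

saddle


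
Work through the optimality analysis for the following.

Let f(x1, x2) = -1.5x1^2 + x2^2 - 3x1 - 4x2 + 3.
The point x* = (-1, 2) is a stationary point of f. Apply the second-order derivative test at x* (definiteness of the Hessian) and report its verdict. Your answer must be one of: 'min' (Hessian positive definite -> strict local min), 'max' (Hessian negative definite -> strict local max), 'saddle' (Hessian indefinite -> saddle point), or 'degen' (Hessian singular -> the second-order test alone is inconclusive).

Compute the Hessian H = grad^2 f:
  H = [[-3, 0], [0, 2]]
Verify stationarity: grad f(x*) = H x* + g = (0, 0).
Eigenvalues of H: -3, 2.
Eigenvalues have mixed signs, so H is indefinite -> x* is a saddle point.

saddle


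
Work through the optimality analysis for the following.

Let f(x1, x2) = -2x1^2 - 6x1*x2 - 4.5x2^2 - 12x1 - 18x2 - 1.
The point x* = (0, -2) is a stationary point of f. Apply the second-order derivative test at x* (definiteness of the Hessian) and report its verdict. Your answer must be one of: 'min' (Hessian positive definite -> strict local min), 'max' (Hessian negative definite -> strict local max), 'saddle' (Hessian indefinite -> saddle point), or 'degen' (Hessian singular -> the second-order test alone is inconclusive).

Compute the Hessian H = grad^2 f:
  H = [[-4, -6], [-6, -9]]
Verify stationarity: grad f(x*) = H x* + g = (0, 0).
Eigenvalues of H: -13, 0.
H has a zero eigenvalue (singular; negative semidefinite but not definite), so H is neither positive definite, negative definite, nor indefinite. The second-order test alone is inconclusive -> degen.
(Indeed, f is constant along the null direction of H through x*, so x* is not a strict local extremum.)

degen


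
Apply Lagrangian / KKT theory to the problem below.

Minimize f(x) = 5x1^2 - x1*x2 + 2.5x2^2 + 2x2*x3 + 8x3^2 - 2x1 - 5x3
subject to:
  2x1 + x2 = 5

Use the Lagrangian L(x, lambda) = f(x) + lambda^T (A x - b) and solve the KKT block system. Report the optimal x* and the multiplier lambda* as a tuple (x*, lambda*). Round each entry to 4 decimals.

Form the Lagrangian:
  L(x, lambda) = (1/2) x^T Q x + c^T x + lambda^T (A x - b)
Stationarity (grad_x L = 0): Q x + c + A^T lambda = 0.
Primal feasibility: A x = b.

This gives the KKT block system:
  [ Q   A^T ] [ x     ]   [-c ]
  [ A    0  ] [ lambda ] = [ b ]

Solving the linear system:
  x*      = (1.6894, 1.6212, 0.1098)
  lambda* = (-6.6364)
  f(x*)   = 14.6269

x* = (1.6894, 1.6212, 0.1098), lambda* = (-6.6364)


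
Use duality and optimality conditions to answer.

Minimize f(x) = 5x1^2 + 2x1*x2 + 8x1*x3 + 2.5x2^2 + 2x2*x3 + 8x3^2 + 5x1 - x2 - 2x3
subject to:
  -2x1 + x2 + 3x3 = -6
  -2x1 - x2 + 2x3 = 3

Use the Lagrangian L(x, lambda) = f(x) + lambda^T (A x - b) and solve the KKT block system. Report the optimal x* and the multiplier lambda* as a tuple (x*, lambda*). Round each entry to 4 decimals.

Form the Lagrangian:
  L(x, lambda) = (1/2) x^T Q x + c^T x + lambda^T (A x - b)
Stationarity (grad_x L = 0): Q x + c + A^T lambda = 0.
Primal feasibility: A x = b.

This gives the KKT block system:
  [ Q   A^T ] [ x     ]   [-c ]
  [ A    0  ] [ lambda ] = [ b ]

Solving the linear system:
  x*      = (0.4819, -4.3928, -0.2145)
  lambda* = (11.0439, -11.385)
  f(x*)   = 53.8249

x* = (0.4819, -4.3928, -0.2145), lambda* = (11.0439, -11.385)


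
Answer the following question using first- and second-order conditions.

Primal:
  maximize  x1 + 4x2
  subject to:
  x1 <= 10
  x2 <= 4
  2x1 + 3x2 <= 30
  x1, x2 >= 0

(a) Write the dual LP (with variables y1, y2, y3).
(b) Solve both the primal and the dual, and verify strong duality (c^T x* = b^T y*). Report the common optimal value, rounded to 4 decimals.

The standard primal-dual pair for 'max c^T x s.t. A x <= b, x >= 0' is:
  Dual:  min b^T y  s.t.  A^T y >= c,  y >= 0.

So the dual LP is:
  minimize  10y1 + 4y2 + 30y3
  subject to:
    y1 + 2y3 >= 1
    y2 + 3y3 >= 4
    y1, y2, y3 >= 0

Solving the primal: x* = (9, 4).
  primal value c^T x* = 25.
Solving the dual: y* = (0, 2.5, 0.5).
  dual value b^T y* = 25.
Strong duality: c^T x* = b^T y*. Confirmed.

25


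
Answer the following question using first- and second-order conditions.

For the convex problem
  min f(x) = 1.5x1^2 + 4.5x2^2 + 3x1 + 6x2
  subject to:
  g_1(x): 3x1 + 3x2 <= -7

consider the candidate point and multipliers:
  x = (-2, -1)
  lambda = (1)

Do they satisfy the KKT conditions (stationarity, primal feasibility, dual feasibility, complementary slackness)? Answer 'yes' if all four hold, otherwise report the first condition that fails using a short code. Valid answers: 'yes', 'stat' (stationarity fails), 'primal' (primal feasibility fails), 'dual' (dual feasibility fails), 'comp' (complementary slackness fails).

Gradient of f: grad f(x) = Q x + c = (-3, -3)
Constraint values g_i(x) = a_i^T x - b_i:
  g_1((-2, -1)) = -2
Stationarity residual: grad f(x) + sum_i lambda_i a_i = (0, 0)
  -> stationarity OK
Primal feasibility (all g_i <= 0): OK
Dual feasibility (all lambda_i >= 0): OK
Complementary slackness (lambda_i * g_i(x) = 0 for all i): FAILS

Verdict: the first failing condition is complementary_slackness -> comp.

comp


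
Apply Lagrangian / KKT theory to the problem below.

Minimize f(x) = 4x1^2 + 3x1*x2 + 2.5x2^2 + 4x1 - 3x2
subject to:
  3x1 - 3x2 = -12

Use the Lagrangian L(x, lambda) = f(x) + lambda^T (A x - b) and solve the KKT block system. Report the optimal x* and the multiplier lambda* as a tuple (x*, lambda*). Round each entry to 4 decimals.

Form the Lagrangian:
  L(x, lambda) = (1/2) x^T Q x + c^T x + lambda^T (A x - b)
Stationarity (grad_x L = 0): Q x + c + A^T lambda = 0.
Primal feasibility: A x = b.

This gives the KKT block system:
  [ Q   A^T ] [ x     ]   [-c ]
  [ A    0  ] [ lambda ] = [ b ]

Solving the linear system:
  x*      = (-1.7368, 2.2632)
  lambda* = (1.0351)
  f(x*)   = -0.6579

x* = (-1.7368, 2.2632), lambda* = (1.0351)


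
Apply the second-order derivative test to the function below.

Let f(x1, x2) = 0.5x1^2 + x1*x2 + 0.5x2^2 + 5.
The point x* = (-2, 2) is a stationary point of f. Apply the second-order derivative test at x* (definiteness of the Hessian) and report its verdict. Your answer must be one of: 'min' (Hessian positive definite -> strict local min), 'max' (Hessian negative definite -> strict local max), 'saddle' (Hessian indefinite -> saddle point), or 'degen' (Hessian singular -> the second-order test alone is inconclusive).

Compute the Hessian H = grad^2 f:
  H = [[1, 1], [1, 1]]
Verify stationarity: grad f(x*) = H x* + g = (0, 0).
Eigenvalues of H: 0, 2.
H has a zero eigenvalue (singular; positive semidefinite but not definite), so H is neither positive definite, negative definite, nor indefinite. The second-order test alone is inconclusive -> degen.
(Indeed, f is constant along the null direction of H through x*, so x* is not a strict local extremum.)

degen


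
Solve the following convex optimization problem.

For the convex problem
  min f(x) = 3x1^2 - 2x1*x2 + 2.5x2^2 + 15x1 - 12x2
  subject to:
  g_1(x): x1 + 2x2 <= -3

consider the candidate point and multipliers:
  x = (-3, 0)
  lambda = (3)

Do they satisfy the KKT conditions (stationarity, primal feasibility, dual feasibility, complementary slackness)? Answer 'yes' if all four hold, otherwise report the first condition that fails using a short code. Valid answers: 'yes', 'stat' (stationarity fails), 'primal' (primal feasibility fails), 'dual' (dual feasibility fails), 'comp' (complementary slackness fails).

Gradient of f: grad f(x) = Q x + c = (-3, -6)
Constraint values g_i(x) = a_i^T x - b_i:
  g_1((-3, 0)) = 0
Stationarity residual: grad f(x) + sum_i lambda_i a_i = (0, 0)
  -> stationarity OK
Primal feasibility (all g_i <= 0): OK
Dual feasibility (all lambda_i >= 0): OK
Complementary slackness (lambda_i * g_i(x) = 0 for all i): OK

Verdict: yes, KKT holds.

yes


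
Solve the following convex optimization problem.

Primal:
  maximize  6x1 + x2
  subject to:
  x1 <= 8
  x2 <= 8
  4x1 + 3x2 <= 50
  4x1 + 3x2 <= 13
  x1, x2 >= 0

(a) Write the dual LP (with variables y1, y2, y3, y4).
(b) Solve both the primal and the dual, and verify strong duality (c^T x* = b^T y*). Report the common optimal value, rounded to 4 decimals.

The standard primal-dual pair for 'max c^T x s.t. A x <= b, x >= 0' is:
  Dual:  min b^T y  s.t.  A^T y >= c,  y >= 0.

So the dual LP is:
  minimize  8y1 + 8y2 + 50y3 + 13y4
  subject to:
    y1 + 4y3 + 4y4 >= 6
    y2 + 3y3 + 3y4 >= 1
    y1, y2, y3, y4 >= 0

Solving the primal: x* = (3.25, 0).
  primal value c^T x* = 19.5.
Solving the dual: y* = (0, 0, 0, 1.5).
  dual value b^T y* = 19.5.
Strong duality: c^T x* = b^T y*. Confirmed.

19.5


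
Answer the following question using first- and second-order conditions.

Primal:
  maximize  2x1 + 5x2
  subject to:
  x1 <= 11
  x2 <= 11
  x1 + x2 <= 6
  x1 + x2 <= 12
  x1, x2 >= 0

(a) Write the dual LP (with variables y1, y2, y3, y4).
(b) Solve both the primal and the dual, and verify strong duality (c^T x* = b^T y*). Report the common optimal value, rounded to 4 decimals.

The standard primal-dual pair for 'max c^T x s.t. A x <= b, x >= 0' is:
  Dual:  min b^T y  s.t.  A^T y >= c,  y >= 0.

So the dual LP is:
  minimize  11y1 + 11y2 + 6y3 + 12y4
  subject to:
    y1 + y3 + y4 >= 2
    y2 + y3 + y4 >= 5
    y1, y2, y3, y4 >= 0

Solving the primal: x* = (0, 6).
  primal value c^T x* = 30.
Solving the dual: y* = (0, 0, 5, 0).
  dual value b^T y* = 30.
Strong duality: c^T x* = b^T y*. Confirmed.

30


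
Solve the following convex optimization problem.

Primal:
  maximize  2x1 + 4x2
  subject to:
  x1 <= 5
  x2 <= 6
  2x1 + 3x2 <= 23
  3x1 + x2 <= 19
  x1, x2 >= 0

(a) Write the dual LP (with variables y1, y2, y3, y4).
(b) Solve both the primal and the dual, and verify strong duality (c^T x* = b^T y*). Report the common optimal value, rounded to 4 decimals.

The standard primal-dual pair for 'max c^T x s.t. A x <= b, x >= 0' is:
  Dual:  min b^T y  s.t.  A^T y >= c,  y >= 0.

So the dual LP is:
  minimize  5y1 + 6y2 + 23y3 + 19y4
  subject to:
    y1 + 2y3 + 3y4 >= 2
    y2 + 3y3 + y4 >= 4
    y1, y2, y3, y4 >= 0

Solving the primal: x* = (2.5, 6).
  primal value c^T x* = 29.
Solving the dual: y* = (0, 1, 1, 0).
  dual value b^T y* = 29.
Strong duality: c^T x* = b^T y*. Confirmed.

29


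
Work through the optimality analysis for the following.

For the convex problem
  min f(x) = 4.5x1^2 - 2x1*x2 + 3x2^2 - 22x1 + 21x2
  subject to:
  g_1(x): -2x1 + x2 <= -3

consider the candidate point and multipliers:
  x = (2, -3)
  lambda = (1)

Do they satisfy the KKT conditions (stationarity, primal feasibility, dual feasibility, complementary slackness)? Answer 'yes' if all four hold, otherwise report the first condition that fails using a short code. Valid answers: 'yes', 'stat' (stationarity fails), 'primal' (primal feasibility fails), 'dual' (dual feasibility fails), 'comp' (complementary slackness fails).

Gradient of f: grad f(x) = Q x + c = (2, -1)
Constraint values g_i(x) = a_i^T x - b_i:
  g_1((2, -3)) = -4
Stationarity residual: grad f(x) + sum_i lambda_i a_i = (0, 0)
  -> stationarity OK
Primal feasibility (all g_i <= 0): OK
Dual feasibility (all lambda_i >= 0): OK
Complementary slackness (lambda_i * g_i(x) = 0 for all i): FAILS

Verdict: the first failing condition is complementary_slackness -> comp.

comp


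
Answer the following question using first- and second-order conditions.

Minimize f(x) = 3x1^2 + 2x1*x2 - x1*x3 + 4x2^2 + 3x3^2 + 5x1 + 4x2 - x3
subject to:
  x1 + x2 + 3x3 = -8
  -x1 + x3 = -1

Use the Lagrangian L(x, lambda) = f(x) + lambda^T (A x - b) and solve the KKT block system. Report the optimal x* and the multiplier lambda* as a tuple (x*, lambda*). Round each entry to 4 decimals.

Form the Lagrangian:
  L(x, lambda) = (1/2) x^T Q x + c^T x + lambda^T (A x - b)
Stationarity (grad_x L = 0): Q x + c + A^T lambda = 0.
Primal feasibility: A x = b.

This gives the KKT block system:
  [ Q   A^T ] [ x     ]   [-c ]
  [ A    0  ] [ lambda ] = [ b ]

Solving the linear system:
  x*      = (-1.0902, -0.6393, -2.0902)
  lambda* = (3.2951, 2.5656)
  f(x*)   = 11.5041

x* = (-1.0902, -0.6393, -2.0902), lambda* = (3.2951, 2.5656)


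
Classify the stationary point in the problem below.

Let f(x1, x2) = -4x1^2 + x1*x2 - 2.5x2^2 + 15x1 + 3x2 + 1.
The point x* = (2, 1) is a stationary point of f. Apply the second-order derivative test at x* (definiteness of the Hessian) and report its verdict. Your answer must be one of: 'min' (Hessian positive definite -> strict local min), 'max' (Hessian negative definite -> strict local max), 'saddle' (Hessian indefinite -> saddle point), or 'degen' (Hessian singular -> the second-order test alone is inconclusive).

Compute the Hessian H = grad^2 f:
  H = [[-8, 1], [1, -5]]
Verify stationarity: grad f(x*) = H x* + g = (0, 0).
Eigenvalues of H: -8.3028, -4.6972.
Both eigenvalues < 0, so H is negative definite -> x* is a strict local max.

max


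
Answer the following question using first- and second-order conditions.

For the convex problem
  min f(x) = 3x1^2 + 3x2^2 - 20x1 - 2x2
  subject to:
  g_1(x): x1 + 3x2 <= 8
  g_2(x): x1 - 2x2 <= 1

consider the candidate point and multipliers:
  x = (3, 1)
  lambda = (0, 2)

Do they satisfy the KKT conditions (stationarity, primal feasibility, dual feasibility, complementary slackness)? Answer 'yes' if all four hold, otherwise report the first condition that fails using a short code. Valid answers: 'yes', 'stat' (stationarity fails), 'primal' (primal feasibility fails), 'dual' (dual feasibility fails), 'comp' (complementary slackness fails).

Gradient of f: grad f(x) = Q x + c = (-2, 4)
Constraint values g_i(x) = a_i^T x - b_i:
  g_1((3, 1)) = -2
  g_2((3, 1)) = 0
Stationarity residual: grad f(x) + sum_i lambda_i a_i = (0, 0)
  -> stationarity OK
Primal feasibility (all g_i <= 0): OK
Dual feasibility (all lambda_i >= 0): OK
Complementary slackness (lambda_i * g_i(x) = 0 for all i): OK

Verdict: yes, KKT holds.

yes


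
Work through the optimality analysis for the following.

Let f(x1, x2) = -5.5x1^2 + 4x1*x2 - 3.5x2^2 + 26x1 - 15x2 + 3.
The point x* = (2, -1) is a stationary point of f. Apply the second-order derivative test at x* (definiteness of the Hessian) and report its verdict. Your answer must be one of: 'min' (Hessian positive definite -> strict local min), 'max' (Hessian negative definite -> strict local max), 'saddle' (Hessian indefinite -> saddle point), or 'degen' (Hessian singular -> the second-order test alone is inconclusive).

Compute the Hessian H = grad^2 f:
  H = [[-11, 4], [4, -7]]
Verify stationarity: grad f(x*) = H x* + g = (0, 0).
Eigenvalues of H: -13.4721, -4.5279.
Both eigenvalues < 0, so H is negative definite -> x* is a strict local max.

max


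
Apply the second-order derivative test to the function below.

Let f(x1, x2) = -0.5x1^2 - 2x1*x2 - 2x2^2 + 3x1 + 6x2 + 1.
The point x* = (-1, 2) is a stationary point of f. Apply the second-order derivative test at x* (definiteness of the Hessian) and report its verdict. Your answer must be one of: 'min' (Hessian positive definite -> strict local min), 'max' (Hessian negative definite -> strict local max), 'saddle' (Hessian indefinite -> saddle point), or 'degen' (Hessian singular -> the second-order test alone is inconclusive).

Compute the Hessian H = grad^2 f:
  H = [[-1, -2], [-2, -4]]
Verify stationarity: grad f(x*) = H x* + g = (0, 0).
Eigenvalues of H: -5, 0.
H has a zero eigenvalue (singular; negative semidefinite but not definite), so H is neither positive definite, negative definite, nor indefinite. The second-order test alone is inconclusive -> degen.
(Indeed, f is constant along the null direction of H through x*, so x* is not a strict local extremum.)

degen


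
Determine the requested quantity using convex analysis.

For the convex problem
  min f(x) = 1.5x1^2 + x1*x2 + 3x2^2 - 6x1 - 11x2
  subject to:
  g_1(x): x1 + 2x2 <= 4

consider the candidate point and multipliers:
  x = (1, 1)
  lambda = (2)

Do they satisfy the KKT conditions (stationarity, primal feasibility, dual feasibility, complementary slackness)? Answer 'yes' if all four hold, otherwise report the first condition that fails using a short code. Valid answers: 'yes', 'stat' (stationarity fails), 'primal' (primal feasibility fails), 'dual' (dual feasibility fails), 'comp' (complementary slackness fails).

Gradient of f: grad f(x) = Q x + c = (-2, -4)
Constraint values g_i(x) = a_i^T x - b_i:
  g_1((1, 1)) = -1
Stationarity residual: grad f(x) + sum_i lambda_i a_i = (0, 0)
  -> stationarity OK
Primal feasibility (all g_i <= 0): OK
Dual feasibility (all lambda_i >= 0): OK
Complementary slackness (lambda_i * g_i(x) = 0 for all i): FAILS

Verdict: the first failing condition is complementary_slackness -> comp.

comp


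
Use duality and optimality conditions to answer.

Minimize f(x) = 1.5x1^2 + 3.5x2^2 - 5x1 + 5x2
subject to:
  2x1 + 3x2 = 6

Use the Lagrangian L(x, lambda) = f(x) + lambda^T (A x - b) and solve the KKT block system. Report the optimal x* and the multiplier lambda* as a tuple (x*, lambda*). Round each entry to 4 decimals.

Form the Lagrangian:
  L(x, lambda) = (1/2) x^T Q x + c^T x + lambda^T (A x - b)
Stationarity (grad_x L = 0): Q x + c + A^T lambda = 0.
Primal feasibility: A x = b.

This gives the KKT block system:
  [ Q   A^T ] [ x     ]   [-c ]
  [ A    0  ] [ lambda ] = [ b ]

Solving the linear system:
  x*      = (2.8909, 0.0727)
  lambda* = (-1.8364)
  f(x*)   = -1.5364

x* = (2.8909, 0.0727), lambda* = (-1.8364)


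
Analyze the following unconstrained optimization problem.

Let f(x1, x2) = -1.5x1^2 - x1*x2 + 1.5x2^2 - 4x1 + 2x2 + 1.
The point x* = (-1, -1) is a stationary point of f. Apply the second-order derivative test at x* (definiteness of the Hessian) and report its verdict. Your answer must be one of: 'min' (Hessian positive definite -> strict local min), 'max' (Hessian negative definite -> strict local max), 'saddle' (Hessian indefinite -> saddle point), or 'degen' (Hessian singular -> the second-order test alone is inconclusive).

Compute the Hessian H = grad^2 f:
  H = [[-3, -1], [-1, 3]]
Verify stationarity: grad f(x*) = H x* + g = (0, 0).
Eigenvalues of H: -3.1623, 3.1623.
Eigenvalues have mixed signs, so H is indefinite -> x* is a saddle point.

saddle


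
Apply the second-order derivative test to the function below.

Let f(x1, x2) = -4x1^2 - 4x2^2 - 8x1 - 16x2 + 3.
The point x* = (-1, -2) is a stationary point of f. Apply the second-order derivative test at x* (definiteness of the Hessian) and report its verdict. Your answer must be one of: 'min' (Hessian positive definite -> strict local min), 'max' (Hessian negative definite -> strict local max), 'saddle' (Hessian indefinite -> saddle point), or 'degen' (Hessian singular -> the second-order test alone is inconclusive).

Compute the Hessian H = grad^2 f:
  H = [[-8, 0], [0, -8]]
Verify stationarity: grad f(x*) = H x* + g = (0, 0).
Eigenvalues of H: -8, -8.
Both eigenvalues < 0, so H is negative definite -> x* is a strict local max.

max


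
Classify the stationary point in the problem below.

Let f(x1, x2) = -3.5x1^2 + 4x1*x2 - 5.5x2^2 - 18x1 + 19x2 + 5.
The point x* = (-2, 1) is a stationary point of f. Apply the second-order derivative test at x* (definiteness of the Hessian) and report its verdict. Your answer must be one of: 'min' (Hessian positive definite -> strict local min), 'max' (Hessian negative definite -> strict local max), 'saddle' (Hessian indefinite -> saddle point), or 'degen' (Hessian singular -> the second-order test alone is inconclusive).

Compute the Hessian H = grad^2 f:
  H = [[-7, 4], [4, -11]]
Verify stationarity: grad f(x*) = H x* + g = (0, 0).
Eigenvalues of H: -13.4721, -4.5279.
Both eigenvalues < 0, so H is negative definite -> x* is a strict local max.

max


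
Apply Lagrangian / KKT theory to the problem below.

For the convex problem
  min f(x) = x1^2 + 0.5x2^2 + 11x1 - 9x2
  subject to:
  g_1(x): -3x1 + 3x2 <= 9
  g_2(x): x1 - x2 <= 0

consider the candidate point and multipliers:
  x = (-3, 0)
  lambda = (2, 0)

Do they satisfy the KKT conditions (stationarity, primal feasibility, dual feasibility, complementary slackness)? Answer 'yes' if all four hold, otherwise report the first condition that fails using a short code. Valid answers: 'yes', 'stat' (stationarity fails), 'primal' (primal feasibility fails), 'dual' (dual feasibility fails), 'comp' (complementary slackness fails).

Gradient of f: grad f(x) = Q x + c = (5, -9)
Constraint values g_i(x) = a_i^T x - b_i:
  g_1((-3, 0)) = 0
  g_2((-3, 0)) = -3
Stationarity residual: grad f(x) + sum_i lambda_i a_i = (-1, -3)
  -> stationarity FAILS
Primal feasibility (all g_i <= 0): OK
Dual feasibility (all lambda_i >= 0): OK
Complementary slackness (lambda_i * g_i(x) = 0 for all i): OK

Verdict: the first failing condition is stationarity -> stat.

stat


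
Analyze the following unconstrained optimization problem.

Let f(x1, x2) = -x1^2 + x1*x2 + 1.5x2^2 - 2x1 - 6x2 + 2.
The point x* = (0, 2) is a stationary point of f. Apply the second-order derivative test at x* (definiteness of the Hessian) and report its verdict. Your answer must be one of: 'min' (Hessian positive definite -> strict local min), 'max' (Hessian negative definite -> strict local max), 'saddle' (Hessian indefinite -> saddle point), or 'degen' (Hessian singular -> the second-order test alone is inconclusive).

Compute the Hessian H = grad^2 f:
  H = [[-2, 1], [1, 3]]
Verify stationarity: grad f(x*) = H x* + g = (0, 0).
Eigenvalues of H: -2.1926, 3.1926.
Eigenvalues have mixed signs, so H is indefinite -> x* is a saddle point.

saddle


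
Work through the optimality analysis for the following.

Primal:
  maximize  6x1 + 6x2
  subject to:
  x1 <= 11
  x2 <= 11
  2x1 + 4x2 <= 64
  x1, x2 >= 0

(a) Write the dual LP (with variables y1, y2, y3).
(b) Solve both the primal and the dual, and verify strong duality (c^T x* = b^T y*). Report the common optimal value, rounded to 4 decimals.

The standard primal-dual pair for 'max c^T x s.t. A x <= b, x >= 0' is:
  Dual:  min b^T y  s.t.  A^T y >= c,  y >= 0.

So the dual LP is:
  minimize  11y1 + 11y2 + 64y3
  subject to:
    y1 + 2y3 >= 6
    y2 + 4y3 >= 6
    y1, y2, y3 >= 0

Solving the primal: x* = (11, 10.5).
  primal value c^T x* = 129.
Solving the dual: y* = (3, 0, 1.5).
  dual value b^T y* = 129.
Strong duality: c^T x* = b^T y*. Confirmed.

129


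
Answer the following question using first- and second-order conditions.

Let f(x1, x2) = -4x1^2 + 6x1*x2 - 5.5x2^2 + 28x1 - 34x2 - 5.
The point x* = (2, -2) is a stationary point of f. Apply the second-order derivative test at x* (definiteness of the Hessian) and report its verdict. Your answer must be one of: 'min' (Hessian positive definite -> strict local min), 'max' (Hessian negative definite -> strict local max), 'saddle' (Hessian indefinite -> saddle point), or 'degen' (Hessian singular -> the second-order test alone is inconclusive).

Compute the Hessian H = grad^2 f:
  H = [[-8, 6], [6, -11]]
Verify stationarity: grad f(x*) = H x* + g = (0, 0).
Eigenvalues of H: -15.6847, -3.3153.
Both eigenvalues < 0, so H is negative definite -> x* is a strict local max.

max


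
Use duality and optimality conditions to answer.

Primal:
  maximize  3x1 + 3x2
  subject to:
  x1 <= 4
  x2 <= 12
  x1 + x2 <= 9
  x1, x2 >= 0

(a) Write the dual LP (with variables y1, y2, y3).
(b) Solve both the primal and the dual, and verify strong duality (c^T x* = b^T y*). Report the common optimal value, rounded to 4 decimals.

The standard primal-dual pair for 'max c^T x s.t. A x <= b, x >= 0' is:
  Dual:  min b^T y  s.t.  A^T y >= c,  y >= 0.

So the dual LP is:
  minimize  4y1 + 12y2 + 9y3
  subject to:
    y1 + y3 >= 3
    y2 + y3 >= 3
    y1, y2, y3 >= 0

Solving the primal: x* = (0, 9).
  primal value c^T x* = 27.
Solving the dual: y* = (0, 0, 3).
  dual value b^T y* = 27.
Strong duality: c^T x* = b^T y*. Confirmed.

27


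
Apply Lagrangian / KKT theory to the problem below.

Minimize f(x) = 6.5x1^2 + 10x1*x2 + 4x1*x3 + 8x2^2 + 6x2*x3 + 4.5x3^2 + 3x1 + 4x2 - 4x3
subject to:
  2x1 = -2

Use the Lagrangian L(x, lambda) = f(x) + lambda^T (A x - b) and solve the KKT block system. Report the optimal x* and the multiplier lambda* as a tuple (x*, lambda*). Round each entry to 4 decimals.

Form the Lagrangian:
  L(x, lambda) = (1/2) x^T Q x + c^T x + lambda^T (A x - b)
Stationarity (grad_x L = 0): Q x + c + A^T lambda = 0.
Primal feasibility: A x = b.

This gives the KKT block system:
  [ Q   A^T ] [ x     ]   [-c ]
  [ A    0  ] [ lambda ] = [ b ]

Solving the linear system:
  x*      = (-1, 0.0556, 0.8519)
  lambda* = (3.0185)
  f(x*)   = -0.0741

x* = (-1, 0.0556, 0.8519), lambda* = (3.0185)


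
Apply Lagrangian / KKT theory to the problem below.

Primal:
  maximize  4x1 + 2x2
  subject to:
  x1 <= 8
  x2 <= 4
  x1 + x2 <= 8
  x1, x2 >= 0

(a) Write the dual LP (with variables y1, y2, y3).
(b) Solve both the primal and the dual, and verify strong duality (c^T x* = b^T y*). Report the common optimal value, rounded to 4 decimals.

The standard primal-dual pair for 'max c^T x s.t. A x <= b, x >= 0' is:
  Dual:  min b^T y  s.t.  A^T y >= c,  y >= 0.

So the dual LP is:
  minimize  8y1 + 4y2 + 8y3
  subject to:
    y1 + y3 >= 4
    y2 + y3 >= 2
    y1, y2, y3 >= 0

Solving the primal: x* = (8, 0).
  primal value c^T x* = 32.
Solving the dual: y* = (2, 0, 2).
  dual value b^T y* = 32.
Strong duality: c^T x* = b^T y*. Confirmed.

32


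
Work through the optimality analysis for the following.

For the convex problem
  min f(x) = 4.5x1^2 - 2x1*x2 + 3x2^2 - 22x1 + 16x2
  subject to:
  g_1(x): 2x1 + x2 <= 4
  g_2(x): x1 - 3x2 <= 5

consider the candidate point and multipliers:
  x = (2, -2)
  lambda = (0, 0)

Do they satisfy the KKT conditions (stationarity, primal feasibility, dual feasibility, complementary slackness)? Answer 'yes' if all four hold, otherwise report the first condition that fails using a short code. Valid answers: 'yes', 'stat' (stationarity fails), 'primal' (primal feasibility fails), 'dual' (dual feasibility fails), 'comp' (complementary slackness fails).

Gradient of f: grad f(x) = Q x + c = (0, 0)
Constraint values g_i(x) = a_i^T x - b_i:
  g_1((2, -2)) = -2
  g_2((2, -2)) = 3
Stationarity residual: grad f(x) + sum_i lambda_i a_i = (0, 0)
  -> stationarity OK
Primal feasibility (all g_i <= 0): FAILS
Dual feasibility (all lambda_i >= 0): OK
Complementary slackness (lambda_i * g_i(x) = 0 for all i): OK

Verdict: the first failing condition is primal_feasibility -> primal.

primal


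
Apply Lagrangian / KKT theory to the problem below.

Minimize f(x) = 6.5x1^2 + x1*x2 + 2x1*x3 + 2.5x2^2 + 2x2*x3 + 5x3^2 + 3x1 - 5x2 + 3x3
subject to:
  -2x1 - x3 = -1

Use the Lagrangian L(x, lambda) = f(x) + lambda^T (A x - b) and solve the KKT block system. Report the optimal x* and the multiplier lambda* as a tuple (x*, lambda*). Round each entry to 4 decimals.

Form the Lagrangian:
  L(x, lambda) = (1/2) x^T Q x + c^T x + lambda^T (A x - b)
Stationarity (grad_x L = 0): Q x + c + A^T lambda = 0.
Primal feasibility: A x = b.

This gives the KKT block system:
  [ Q   A^T ] [ x     ]   [-c ]
  [ A    0  ] [ lambda ] = [ b ]

Solving the linear system:
  x*      = (0.5278, 0.9167, -0.0556)
  lambda* = (5.3333)
  f(x*)   = 1.0833

x* = (0.5278, 0.9167, -0.0556), lambda* = (5.3333)


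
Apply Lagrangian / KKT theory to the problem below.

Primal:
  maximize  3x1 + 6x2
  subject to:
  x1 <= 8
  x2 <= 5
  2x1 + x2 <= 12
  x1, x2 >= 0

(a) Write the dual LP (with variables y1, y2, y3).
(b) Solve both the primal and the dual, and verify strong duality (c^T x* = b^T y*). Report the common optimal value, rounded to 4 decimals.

The standard primal-dual pair for 'max c^T x s.t. A x <= b, x >= 0' is:
  Dual:  min b^T y  s.t.  A^T y >= c,  y >= 0.

So the dual LP is:
  minimize  8y1 + 5y2 + 12y3
  subject to:
    y1 + 2y3 >= 3
    y2 + y3 >= 6
    y1, y2, y3 >= 0

Solving the primal: x* = (3.5, 5).
  primal value c^T x* = 40.5.
Solving the dual: y* = (0, 4.5, 1.5).
  dual value b^T y* = 40.5.
Strong duality: c^T x* = b^T y*. Confirmed.

40.5
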